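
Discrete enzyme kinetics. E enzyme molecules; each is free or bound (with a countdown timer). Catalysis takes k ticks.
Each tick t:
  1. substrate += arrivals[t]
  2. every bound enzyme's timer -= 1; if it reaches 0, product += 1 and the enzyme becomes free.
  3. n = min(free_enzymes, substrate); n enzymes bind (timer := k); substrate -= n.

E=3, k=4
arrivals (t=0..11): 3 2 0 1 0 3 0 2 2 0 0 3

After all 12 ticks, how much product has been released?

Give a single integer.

t=0: arr=3 -> substrate=0 bound=3 product=0
t=1: arr=2 -> substrate=2 bound=3 product=0
t=2: arr=0 -> substrate=2 bound=3 product=0
t=3: arr=1 -> substrate=3 bound=3 product=0
t=4: arr=0 -> substrate=0 bound=3 product=3
t=5: arr=3 -> substrate=3 bound=3 product=3
t=6: arr=0 -> substrate=3 bound=3 product=3
t=7: arr=2 -> substrate=5 bound=3 product=3
t=8: arr=2 -> substrate=4 bound=3 product=6
t=9: arr=0 -> substrate=4 bound=3 product=6
t=10: arr=0 -> substrate=4 bound=3 product=6
t=11: arr=3 -> substrate=7 bound=3 product=6

Answer: 6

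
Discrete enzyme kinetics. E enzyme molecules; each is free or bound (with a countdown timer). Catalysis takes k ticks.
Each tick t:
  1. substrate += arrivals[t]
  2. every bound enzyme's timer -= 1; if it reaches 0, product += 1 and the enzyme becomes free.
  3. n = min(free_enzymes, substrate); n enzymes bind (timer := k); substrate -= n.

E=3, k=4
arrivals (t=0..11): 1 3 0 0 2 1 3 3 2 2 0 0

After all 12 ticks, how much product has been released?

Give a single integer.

Answer: 6

Derivation:
t=0: arr=1 -> substrate=0 bound=1 product=0
t=1: arr=3 -> substrate=1 bound=3 product=0
t=2: arr=0 -> substrate=1 bound=3 product=0
t=3: arr=0 -> substrate=1 bound=3 product=0
t=4: arr=2 -> substrate=2 bound=3 product=1
t=5: arr=1 -> substrate=1 bound=3 product=3
t=6: arr=3 -> substrate=4 bound=3 product=3
t=7: arr=3 -> substrate=7 bound=3 product=3
t=8: arr=2 -> substrate=8 bound=3 product=4
t=9: arr=2 -> substrate=8 bound=3 product=6
t=10: arr=0 -> substrate=8 bound=3 product=6
t=11: arr=0 -> substrate=8 bound=3 product=6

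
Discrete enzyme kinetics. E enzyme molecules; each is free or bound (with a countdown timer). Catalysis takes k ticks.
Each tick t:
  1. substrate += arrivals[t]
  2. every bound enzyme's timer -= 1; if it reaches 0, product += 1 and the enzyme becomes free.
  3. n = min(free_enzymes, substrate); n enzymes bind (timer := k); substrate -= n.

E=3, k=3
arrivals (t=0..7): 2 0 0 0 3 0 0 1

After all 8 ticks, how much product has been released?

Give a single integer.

t=0: arr=2 -> substrate=0 bound=2 product=0
t=1: arr=0 -> substrate=0 bound=2 product=0
t=2: arr=0 -> substrate=0 bound=2 product=0
t=3: arr=0 -> substrate=0 bound=0 product=2
t=4: arr=3 -> substrate=0 bound=3 product=2
t=5: arr=0 -> substrate=0 bound=3 product=2
t=6: arr=0 -> substrate=0 bound=3 product=2
t=7: arr=1 -> substrate=0 bound=1 product=5

Answer: 5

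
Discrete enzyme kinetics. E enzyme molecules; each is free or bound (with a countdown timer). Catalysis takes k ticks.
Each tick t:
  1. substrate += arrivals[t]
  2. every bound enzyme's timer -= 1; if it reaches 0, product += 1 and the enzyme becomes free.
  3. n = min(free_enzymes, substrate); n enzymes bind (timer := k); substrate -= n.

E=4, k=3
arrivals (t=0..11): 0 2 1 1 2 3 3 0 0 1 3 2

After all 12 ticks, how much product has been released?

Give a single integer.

Answer: 11

Derivation:
t=0: arr=0 -> substrate=0 bound=0 product=0
t=1: arr=2 -> substrate=0 bound=2 product=0
t=2: arr=1 -> substrate=0 bound=3 product=0
t=3: arr=1 -> substrate=0 bound=4 product=0
t=4: arr=2 -> substrate=0 bound=4 product=2
t=5: arr=3 -> substrate=2 bound=4 product=3
t=6: arr=3 -> substrate=4 bound=4 product=4
t=7: arr=0 -> substrate=2 bound=4 product=6
t=8: arr=0 -> substrate=1 bound=4 product=7
t=9: arr=1 -> substrate=1 bound=4 product=8
t=10: arr=3 -> substrate=2 bound=4 product=10
t=11: arr=2 -> substrate=3 bound=4 product=11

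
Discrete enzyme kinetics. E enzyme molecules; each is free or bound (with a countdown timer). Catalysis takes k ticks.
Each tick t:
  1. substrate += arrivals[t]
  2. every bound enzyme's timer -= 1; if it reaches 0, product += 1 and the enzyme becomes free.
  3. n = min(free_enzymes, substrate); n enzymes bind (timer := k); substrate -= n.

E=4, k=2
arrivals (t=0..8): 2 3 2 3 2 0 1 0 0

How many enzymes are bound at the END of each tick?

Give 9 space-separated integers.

t=0: arr=2 -> substrate=0 bound=2 product=0
t=1: arr=3 -> substrate=1 bound=4 product=0
t=2: arr=2 -> substrate=1 bound=4 product=2
t=3: arr=3 -> substrate=2 bound=4 product=4
t=4: arr=2 -> substrate=2 bound=4 product=6
t=5: arr=0 -> substrate=0 bound=4 product=8
t=6: arr=1 -> substrate=0 bound=3 product=10
t=7: arr=0 -> substrate=0 bound=1 product=12
t=8: arr=0 -> substrate=0 bound=0 product=13

Answer: 2 4 4 4 4 4 3 1 0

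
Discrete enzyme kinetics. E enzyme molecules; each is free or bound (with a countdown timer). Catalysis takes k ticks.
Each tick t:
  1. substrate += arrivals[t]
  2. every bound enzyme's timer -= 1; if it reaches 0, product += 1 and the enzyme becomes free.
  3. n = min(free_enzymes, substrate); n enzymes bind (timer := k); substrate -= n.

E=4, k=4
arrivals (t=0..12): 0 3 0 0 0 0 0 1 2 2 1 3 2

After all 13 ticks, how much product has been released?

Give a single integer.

Answer: 6

Derivation:
t=0: arr=0 -> substrate=0 bound=0 product=0
t=1: arr=3 -> substrate=0 bound=3 product=0
t=2: arr=0 -> substrate=0 bound=3 product=0
t=3: arr=0 -> substrate=0 bound=3 product=0
t=4: arr=0 -> substrate=0 bound=3 product=0
t=5: arr=0 -> substrate=0 bound=0 product=3
t=6: arr=0 -> substrate=0 bound=0 product=3
t=7: arr=1 -> substrate=0 bound=1 product=3
t=8: arr=2 -> substrate=0 bound=3 product=3
t=9: arr=2 -> substrate=1 bound=4 product=3
t=10: arr=1 -> substrate=2 bound=4 product=3
t=11: arr=3 -> substrate=4 bound=4 product=4
t=12: arr=2 -> substrate=4 bound=4 product=6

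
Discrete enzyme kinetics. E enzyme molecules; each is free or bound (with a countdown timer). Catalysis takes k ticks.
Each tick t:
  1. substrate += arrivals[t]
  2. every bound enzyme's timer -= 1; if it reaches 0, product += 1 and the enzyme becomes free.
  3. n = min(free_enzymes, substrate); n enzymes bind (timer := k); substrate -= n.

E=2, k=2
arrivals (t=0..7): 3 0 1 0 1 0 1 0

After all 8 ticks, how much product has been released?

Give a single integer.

Answer: 5

Derivation:
t=0: arr=3 -> substrate=1 bound=2 product=0
t=1: arr=0 -> substrate=1 bound=2 product=0
t=2: arr=1 -> substrate=0 bound=2 product=2
t=3: arr=0 -> substrate=0 bound=2 product=2
t=4: arr=1 -> substrate=0 bound=1 product=4
t=5: arr=0 -> substrate=0 bound=1 product=4
t=6: arr=1 -> substrate=0 bound=1 product=5
t=7: arr=0 -> substrate=0 bound=1 product=5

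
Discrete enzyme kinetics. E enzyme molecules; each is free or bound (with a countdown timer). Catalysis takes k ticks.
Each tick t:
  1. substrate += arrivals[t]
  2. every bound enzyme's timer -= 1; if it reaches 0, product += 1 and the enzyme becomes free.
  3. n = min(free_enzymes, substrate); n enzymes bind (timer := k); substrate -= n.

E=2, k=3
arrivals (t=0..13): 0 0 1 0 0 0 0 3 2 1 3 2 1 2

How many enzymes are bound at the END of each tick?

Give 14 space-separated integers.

t=0: arr=0 -> substrate=0 bound=0 product=0
t=1: arr=0 -> substrate=0 bound=0 product=0
t=2: arr=1 -> substrate=0 bound=1 product=0
t=3: arr=0 -> substrate=0 bound=1 product=0
t=4: arr=0 -> substrate=0 bound=1 product=0
t=5: arr=0 -> substrate=0 bound=0 product=1
t=6: arr=0 -> substrate=0 bound=0 product=1
t=7: arr=3 -> substrate=1 bound=2 product=1
t=8: arr=2 -> substrate=3 bound=2 product=1
t=9: arr=1 -> substrate=4 bound=2 product=1
t=10: arr=3 -> substrate=5 bound=2 product=3
t=11: arr=2 -> substrate=7 bound=2 product=3
t=12: arr=1 -> substrate=8 bound=2 product=3
t=13: arr=2 -> substrate=8 bound=2 product=5

Answer: 0 0 1 1 1 0 0 2 2 2 2 2 2 2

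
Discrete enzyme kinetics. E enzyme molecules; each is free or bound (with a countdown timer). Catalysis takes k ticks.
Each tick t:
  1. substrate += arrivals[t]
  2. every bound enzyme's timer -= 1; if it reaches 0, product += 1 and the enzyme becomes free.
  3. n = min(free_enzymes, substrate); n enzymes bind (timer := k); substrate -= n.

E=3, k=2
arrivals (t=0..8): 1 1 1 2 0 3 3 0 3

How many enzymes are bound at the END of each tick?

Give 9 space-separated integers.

t=0: arr=1 -> substrate=0 bound=1 product=0
t=1: arr=1 -> substrate=0 bound=2 product=0
t=2: arr=1 -> substrate=0 bound=2 product=1
t=3: arr=2 -> substrate=0 bound=3 product=2
t=4: arr=0 -> substrate=0 bound=2 product=3
t=5: arr=3 -> substrate=0 bound=3 product=5
t=6: arr=3 -> substrate=3 bound=3 product=5
t=7: arr=0 -> substrate=0 bound=3 product=8
t=8: arr=3 -> substrate=3 bound=3 product=8

Answer: 1 2 2 3 2 3 3 3 3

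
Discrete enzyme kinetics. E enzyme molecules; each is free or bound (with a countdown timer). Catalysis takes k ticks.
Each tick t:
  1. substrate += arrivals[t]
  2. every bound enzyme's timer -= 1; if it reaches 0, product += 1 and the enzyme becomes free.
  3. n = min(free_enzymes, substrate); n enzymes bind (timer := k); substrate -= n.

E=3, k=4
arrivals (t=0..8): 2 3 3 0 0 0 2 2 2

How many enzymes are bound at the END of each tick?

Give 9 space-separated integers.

t=0: arr=2 -> substrate=0 bound=2 product=0
t=1: arr=3 -> substrate=2 bound=3 product=0
t=2: arr=3 -> substrate=5 bound=3 product=0
t=3: arr=0 -> substrate=5 bound=3 product=0
t=4: arr=0 -> substrate=3 bound=3 product=2
t=5: arr=0 -> substrate=2 bound=3 product=3
t=6: arr=2 -> substrate=4 bound=3 product=3
t=7: arr=2 -> substrate=6 bound=3 product=3
t=8: arr=2 -> substrate=6 bound=3 product=5

Answer: 2 3 3 3 3 3 3 3 3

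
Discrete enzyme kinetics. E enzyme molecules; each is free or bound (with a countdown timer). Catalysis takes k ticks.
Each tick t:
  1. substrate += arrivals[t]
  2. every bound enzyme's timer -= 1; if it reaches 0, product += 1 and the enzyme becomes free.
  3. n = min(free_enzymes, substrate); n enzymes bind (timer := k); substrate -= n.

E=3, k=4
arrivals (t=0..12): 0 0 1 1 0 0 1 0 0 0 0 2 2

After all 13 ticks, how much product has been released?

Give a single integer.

Answer: 3

Derivation:
t=0: arr=0 -> substrate=0 bound=0 product=0
t=1: arr=0 -> substrate=0 bound=0 product=0
t=2: arr=1 -> substrate=0 bound=1 product=0
t=3: arr=1 -> substrate=0 bound=2 product=0
t=4: arr=0 -> substrate=0 bound=2 product=0
t=5: arr=0 -> substrate=0 bound=2 product=0
t=6: arr=1 -> substrate=0 bound=2 product=1
t=7: arr=0 -> substrate=0 bound=1 product=2
t=8: arr=0 -> substrate=0 bound=1 product=2
t=9: arr=0 -> substrate=0 bound=1 product=2
t=10: arr=0 -> substrate=0 bound=0 product=3
t=11: arr=2 -> substrate=0 bound=2 product=3
t=12: arr=2 -> substrate=1 bound=3 product=3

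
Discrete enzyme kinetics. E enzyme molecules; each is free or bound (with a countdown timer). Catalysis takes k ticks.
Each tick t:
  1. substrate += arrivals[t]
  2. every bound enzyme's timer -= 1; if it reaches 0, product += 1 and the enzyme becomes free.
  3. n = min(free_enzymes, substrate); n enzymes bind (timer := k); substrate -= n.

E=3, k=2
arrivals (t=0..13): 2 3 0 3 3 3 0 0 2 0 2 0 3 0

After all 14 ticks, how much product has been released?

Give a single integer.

Answer: 18

Derivation:
t=0: arr=2 -> substrate=0 bound=2 product=0
t=1: arr=3 -> substrate=2 bound=3 product=0
t=2: arr=0 -> substrate=0 bound=3 product=2
t=3: arr=3 -> substrate=2 bound=3 product=3
t=4: arr=3 -> substrate=3 bound=3 product=5
t=5: arr=3 -> substrate=5 bound=3 product=6
t=6: arr=0 -> substrate=3 bound=3 product=8
t=7: arr=0 -> substrate=2 bound=3 product=9
t=8: arr=2 -> substrate=2 bound=3 product=11
t=9: arr=0 -> substrate=1 bound=3 product=12
t=10: arr=2 -> substrate=1 bound=3 product=14
t=11: arr=0 -> substrate=0 bound=3 product=15
t=12: arr=3 -> substrate=1 bound=3 product=17
t=13: arr=0 -> substrate=0 bound=3 product=18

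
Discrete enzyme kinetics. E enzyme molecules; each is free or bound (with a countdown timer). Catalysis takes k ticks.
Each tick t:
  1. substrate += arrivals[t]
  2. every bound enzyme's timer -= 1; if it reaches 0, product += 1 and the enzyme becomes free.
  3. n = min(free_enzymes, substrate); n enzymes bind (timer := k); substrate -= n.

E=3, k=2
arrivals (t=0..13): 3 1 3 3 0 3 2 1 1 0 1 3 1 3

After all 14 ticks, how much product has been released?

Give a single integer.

t=0: arr=3 -> substrate=0 bound=3 product=0
t=1: arr=1 -> substrate=1 bound=3 product=0
t=2: arr=3 -> substrate=1 bound=3 product=3
t=3: arr=3 -> substrate=4 bound=3 product=3
t=4: arr=0 -> substrate=1 bound=3 product=6
t=5: arr=3 -> substrate=4 bound=3 product=6
t=6: arr=2 -> substrate=3 bound=3 product=9
t=7: arr=1 -> substrate=4 bound=3 product=9
t=8: arr=1 -> substrate=2 bound=3 product=12
t=9: arr=0 -> substrate=2 bound=3 product=12
t=10: arr=1 -> substrate=0 bound=3 product=15
t=11: arr=3 -> substrate=3 bound=3 product=15
t=12: arr=1 -> substrate=1 bound=3 product=18
t=13: arr=3 -> substrate=4 bound=3 product=18

Answer: 18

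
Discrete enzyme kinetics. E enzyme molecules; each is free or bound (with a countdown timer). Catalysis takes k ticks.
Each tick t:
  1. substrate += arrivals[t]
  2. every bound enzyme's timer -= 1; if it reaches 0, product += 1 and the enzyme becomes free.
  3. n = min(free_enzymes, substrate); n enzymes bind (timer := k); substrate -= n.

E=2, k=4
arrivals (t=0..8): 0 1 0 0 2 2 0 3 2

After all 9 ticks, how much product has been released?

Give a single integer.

Answer: 2

Derivation:
t=0: arr=0 -> substrate=0 bound=0 product=0
t=1: arr=1 -> substrate=0 bound=1 product=0
t=2: arr=0 -> substrate=0 bound=1 product=0
t=3: arr=0 -> substrate=0 bound=1 product=0
t=4: arr=2 -> substrate=1 bound=2 product=0
t=5: arr=2 -> substrate=2 bound=2 product=1
t=6: arr=0 -> substrate=2 bound=2 product=1
t=7: arr=3 -> substrate=5 bound=2 product=1
t=8: arr=2 -> substrate=6 bound=2 product=2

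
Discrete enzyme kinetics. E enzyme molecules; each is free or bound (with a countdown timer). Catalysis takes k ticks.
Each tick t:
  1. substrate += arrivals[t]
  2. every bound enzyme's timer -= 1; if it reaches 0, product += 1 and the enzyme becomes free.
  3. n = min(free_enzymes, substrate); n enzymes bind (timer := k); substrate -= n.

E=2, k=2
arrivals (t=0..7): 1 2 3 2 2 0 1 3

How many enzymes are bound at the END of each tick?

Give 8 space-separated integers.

Answer: 1 2 2 2 2 2 2 2

Derivation:
t=0: arr=1 -> substrate=0 bound=1 product=0
t=1: arr=2 -> substrate=1 bound=2 product=0
t=2: arr=3 -> substrate=3 bound=2 product=1
t=3: arr=2 -> substrate=4 bound=2 product=2
t=4: arr=2 -> substrate=5 bound=2 product=3
t=5: arr=0 -> substrate=4 bound=2 product=4
t=6: arr=1 -> substrate=4 bound=2 product=5
t=7: arr=3 -> substrate=6 bound=2 product=6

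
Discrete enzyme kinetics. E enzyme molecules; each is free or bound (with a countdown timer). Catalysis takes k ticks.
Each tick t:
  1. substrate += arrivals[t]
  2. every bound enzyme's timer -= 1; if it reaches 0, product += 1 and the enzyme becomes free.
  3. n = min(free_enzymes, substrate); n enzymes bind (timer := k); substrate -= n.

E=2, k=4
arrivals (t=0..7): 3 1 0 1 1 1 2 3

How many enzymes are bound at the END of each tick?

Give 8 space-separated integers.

t=0: arr=3 -> substrate=1 bound=2 product=0
t=1: arr=1 -> substrate=2 bound=2 product=0
t=2: arr=0 -> substrate=2 bound=2 product=0
t=3: arr=1 -> substrate=3 bound=2 product=0
t=4: arr=1 -> substrate=2 bound=2 product=2
t=5: arr=1 -> substrate=3 bound=2 product=2
t=6: arr=2 -> substrate=5 bound=2 product=2
t=7: arr=3 -> substrate=8 bound=2 product=2

Answer: 2 2 2 2 2 2 2 2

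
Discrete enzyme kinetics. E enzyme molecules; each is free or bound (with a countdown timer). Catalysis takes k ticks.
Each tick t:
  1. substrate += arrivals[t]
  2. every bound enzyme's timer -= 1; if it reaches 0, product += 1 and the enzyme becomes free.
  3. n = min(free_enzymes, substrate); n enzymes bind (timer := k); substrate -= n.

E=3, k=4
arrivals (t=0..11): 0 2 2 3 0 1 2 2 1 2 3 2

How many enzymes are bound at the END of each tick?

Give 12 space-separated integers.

Answer: 0 2 3 3 3 3 3 3 3 3 3 3

Derivation:
t=0: arr=0 -> substrate=0 bound=0 product=0
t=1: arr=2 -> substrate=0 bound=2 product=0
t=2: arr=2 -> substrate=1 bound=3 product=0
t=3: arr=3 -> substrate=4 bound=3 product=0
t=4: arr=0 -> substrate=4 bound=3 product=0
t=5: arr=1 -> substrate=3 bound=3 product=2
t=6: arr=2 -> substrate=4 bound=3 product=3
t=7: arr=2 -> substrate=6 bound=3 product=3
t=8: arr=1 -> substrate=7 bound=3 product=3
t=9: arr=2 -> substrate=7 bound=3 product=5
t=10: arr=3 -> substrate=9 bound=3 product=6
t=11: arr=2 -> substrate=11 bound=3 product=6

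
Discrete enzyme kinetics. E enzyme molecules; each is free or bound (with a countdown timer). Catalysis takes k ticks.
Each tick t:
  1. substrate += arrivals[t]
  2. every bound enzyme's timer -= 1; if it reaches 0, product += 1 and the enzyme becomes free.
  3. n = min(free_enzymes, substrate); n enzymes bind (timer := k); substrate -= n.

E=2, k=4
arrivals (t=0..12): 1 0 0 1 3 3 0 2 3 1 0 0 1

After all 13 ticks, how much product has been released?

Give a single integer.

Answer: 5

Derivation:
t=0: arr=1 -> substrate=0 bound=1 product=0
t=1: arr=0 -> substrate=0 bound=1 product=0
t=2: arr=0 -> substrate=0 bound=1 product=0
t=3: arr=1 -> substrate=0 bound=2 product=0
t=4: arr=3 -> substrate=2 bound=2 product=1
t=5: arr=3 -> substrate=5 bound=2 product=1
t=6: arr=0 -> substrate=5 bound=2 product=1
t=7: arr=2 -> substrate=6 bound=2 product=2
t=8: arr=3 -> substrate=8 bound=2 product=3
t=9: arr=1 -> substrate=9 bound=2 product=3
t=10: arr=0 -> substrate=9 bound=2 product=3
t=11: arr=0 -> substrate=8 bound=2 product=4
t=12: arr=1 -> substrate=8 bound=2 product=5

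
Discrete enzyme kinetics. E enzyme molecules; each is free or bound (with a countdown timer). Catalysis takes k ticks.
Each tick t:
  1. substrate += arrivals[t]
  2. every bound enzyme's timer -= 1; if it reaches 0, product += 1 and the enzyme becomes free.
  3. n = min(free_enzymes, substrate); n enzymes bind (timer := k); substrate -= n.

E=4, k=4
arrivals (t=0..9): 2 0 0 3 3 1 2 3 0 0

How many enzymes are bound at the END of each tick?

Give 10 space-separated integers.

Answer: 2 2 2 4 4 4 4 4 4 4

Derivation:
t=0: arr=2 -> substrate=0 bound=2 product=0
t=1: arr=0 -> substrate=0 bound=2 product=0
t=2: arr=0 -> substrate=0 bound=2 product=0
t=3: arr=3 -> substrate=1 bound=4 product=0
t=4: arr=3 -> substrate=2 bound=4 product=2
t=5: arr=1 -> substrate=3 bound=4 product=2
t=6: arr=2 -> substrate=5 bound=4 product=2
t=7: arr=3 -> substrate=6 bound=4 product=4
t=8: arr=0 -> substrate=4 bound=4 product=6
t=9: arr=0 -> substrate=4 bound=4 product=6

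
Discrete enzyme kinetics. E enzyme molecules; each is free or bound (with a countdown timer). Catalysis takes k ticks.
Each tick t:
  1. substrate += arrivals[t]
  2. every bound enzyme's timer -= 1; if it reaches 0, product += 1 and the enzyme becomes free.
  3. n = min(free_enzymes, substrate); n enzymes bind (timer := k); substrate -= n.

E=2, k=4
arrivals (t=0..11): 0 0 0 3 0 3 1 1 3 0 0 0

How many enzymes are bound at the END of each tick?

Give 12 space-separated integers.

t=0: arr=0 -> substrate=0 bound=0 product=0
t=1: arr=0 -> substrate=0 bound=0 product=0
t=2: arr=0 -> substrate=0 bound=0 product=0
t=3: arr=3 -> substrate=1 bound=2 product=0
t=4: arr=0 -> substrate=1 bound=2 product=0
t=5: arr=3 -> substrate=4 bound=2 product=0
t=6: arr=1 -> substrate=5 bound=2 product=0
t=7: arr=1 -> substrate=4 bound=2 product=2
t=8: arr=3 -> substrate=7 bound=2 product=2
t=9: arr=0 -> substrate=7 bound=2 product=2
t=10: arr=0 -> substrate=7 bound=2 product=2
t=11: arr=0 -> substrate=5 bound=2 product=4

Answer: 0 0 0 2 2 2 2 2 2 2 2 2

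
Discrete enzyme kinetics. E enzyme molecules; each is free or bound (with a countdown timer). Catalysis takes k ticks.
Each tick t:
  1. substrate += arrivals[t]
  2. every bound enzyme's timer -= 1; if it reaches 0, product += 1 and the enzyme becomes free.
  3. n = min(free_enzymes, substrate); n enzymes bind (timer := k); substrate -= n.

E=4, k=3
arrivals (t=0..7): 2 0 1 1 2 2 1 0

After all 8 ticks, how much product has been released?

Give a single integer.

Answer: 6

Derivation:
t=0: arr=2 -> substrate=0 bound=2 product=0
t=1: arr=0 -> substrate=0 bound=2 product=0
t=2: arr=1 -> substrate=0 bound=3 product=0
t=3: arr=1 -> substrate=0 bound=2 product=2
t=4: arr=2 -> substrate=0 bound=4 product=2
t=5: arr=2 -> substrate=1 bound=4 product=3
t=6: arr=1 -> substrate=1 bound=4 product=4
t=7: arr=0 -> substrate=0 bound=3 product=6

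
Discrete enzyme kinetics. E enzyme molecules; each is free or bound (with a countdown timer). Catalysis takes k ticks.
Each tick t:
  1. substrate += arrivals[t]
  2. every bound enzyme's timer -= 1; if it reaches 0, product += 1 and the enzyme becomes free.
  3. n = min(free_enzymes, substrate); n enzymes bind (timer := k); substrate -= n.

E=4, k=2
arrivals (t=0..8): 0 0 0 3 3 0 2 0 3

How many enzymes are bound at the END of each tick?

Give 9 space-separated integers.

Answer: 0 0 0 3 4 3 4 2 3

Derivation:
t=0: arr=0 -> substrate=0 bound=0 product=0
t=1: arr=0 -> substrate=0 bound=0 product=0
t=2: arr=0 -> substrate=0 bound=0 product=0
t=3: arr=3 -> substrate=0 bound=3 product=0
t=4: arr=3 -> substrate=2 bound=4 product=0
t=5: arr=0 -> substrate=0 bound=3 product=3
t=6: arr=2 -> substrate=0 bound=4 product=4
t=7: arr=0 -> substrate=0 bound=2 product=6
t=8: arr=3 -> substrate=0 bound=3 product=8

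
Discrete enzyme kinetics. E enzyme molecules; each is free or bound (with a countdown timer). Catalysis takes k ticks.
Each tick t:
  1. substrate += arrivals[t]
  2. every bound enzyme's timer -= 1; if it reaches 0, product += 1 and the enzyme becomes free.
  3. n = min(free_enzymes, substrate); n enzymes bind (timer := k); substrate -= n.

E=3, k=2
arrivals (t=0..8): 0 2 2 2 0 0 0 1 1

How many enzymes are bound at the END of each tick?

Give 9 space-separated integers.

t=0: arr=0 -> substrate=0 bound=0 product=0
t=1: arr=2 -> substrate=0 bound=2 product=0
t=2: arr=2 -> substrate=1 bound=3 product=0
t=3: arr=2 -> substrate=1 bound=3 product=2
t=4: arr=0 -> substrate=0 bound=3 product=3
t=5: arr=0 -> substrate=0 bound=1 product=5
t=6: arr=0 -> substrate=0 bound=0 product=6
t=7: arr=1 -> substrate=0 bound=1 product=6
t=8: arr=1 -> substrate=0 bound=2 product=6

Answer: 0 2 3 3 3 1 0 1 2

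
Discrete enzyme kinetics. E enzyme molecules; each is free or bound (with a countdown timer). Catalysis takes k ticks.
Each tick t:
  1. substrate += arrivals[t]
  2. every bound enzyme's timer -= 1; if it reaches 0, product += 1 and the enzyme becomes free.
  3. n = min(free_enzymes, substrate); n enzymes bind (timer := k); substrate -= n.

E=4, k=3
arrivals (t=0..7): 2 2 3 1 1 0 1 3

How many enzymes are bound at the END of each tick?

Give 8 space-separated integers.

t=0: arr=2 -> substrate=0 bound=2 product=0
t=1: arr=2 -> substrate=0 bound=4 product=0
t=2: arr=3 -> substrate=3 bound=4 product=0
t=3: arr=1 -> substrate=2 bound=4 product=2
t=4: arr=1 -> substrate=1 bound=4 product=4
t=5: arr=0 -> substrate=1 bound=4 product=4
t=6: arr=1 -> substrate=0 bound=4 product=6
t=7: arr=3 -> substrate=1 bound=4 product=8

Answer: 2 4 4 4 4 4 4 4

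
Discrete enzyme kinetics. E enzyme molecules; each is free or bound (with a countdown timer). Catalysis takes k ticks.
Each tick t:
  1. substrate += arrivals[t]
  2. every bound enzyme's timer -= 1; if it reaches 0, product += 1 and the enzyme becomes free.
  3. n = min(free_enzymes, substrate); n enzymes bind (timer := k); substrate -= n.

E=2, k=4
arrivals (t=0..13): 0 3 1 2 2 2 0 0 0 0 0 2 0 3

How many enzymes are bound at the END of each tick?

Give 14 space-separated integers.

t=0: arr=0 -> substrate=0 bound=0 product=0
t=1: arr=3 -> substrate=1 bound=2 product=0
t=2: arr=1 -> substrate=2 bound=2 product=0
t=3: arr=2 -> substrate=4 bound=2 product=0
t=4: arr=2 -> substrate=6 bound=2 product=0
t=5: arr=2 -> substrate=6 bound=2 product=2
t=6: arr=0 -> substrate=6 bound=2 product=2
t=7: arr=0 -> substrate=6 bound=2 product=2
t=8: arr=0 -> substrate=6 bound=2 product=2
t=9: arr=0 -> substrate=4 bound=2 product=4
t=10: arr=0 -> substrate=4 bound=2 product=4
t=11: arr=2 -> substrate=6 bound=2 product=4
t=12: arr=0 -> substrate=6 bound=2 product=4
t=13: arr=3 -> substrate=7 bound=2 product=6

Answer: 0 2 2 2 2 2 2 2 2 2 2 2 2 2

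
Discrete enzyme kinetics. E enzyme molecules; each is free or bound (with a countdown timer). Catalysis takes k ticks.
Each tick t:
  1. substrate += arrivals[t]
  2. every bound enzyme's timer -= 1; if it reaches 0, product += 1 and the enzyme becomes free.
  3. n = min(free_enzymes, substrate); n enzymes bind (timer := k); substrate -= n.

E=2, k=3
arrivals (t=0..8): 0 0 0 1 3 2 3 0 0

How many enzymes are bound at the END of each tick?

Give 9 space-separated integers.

Answer: 0 0 0 1 2 2 2 2 2

Derivation:
t=0: arr=0 -> substrate=0 bound=0 product=0
t=1: arr=0 -> substrate=0 bound=0 product=0
t=2: arr=0 -> substrate=0 bound=0 product=0
t=3: arr=1 -> substrate=0 bound=1 product=0
t=4: arr=3 -> substrate=2 bound=2 product=0
t=5: arr=2 -> substrate=4 bound=2 product=0
t=6: arr=3 -> substrate=6 bound=2 product=1
t=7: arr=0 -> substrate=5 bound=2 product=2
t=8: arr=0 -> substrate=5 bound=2 product=2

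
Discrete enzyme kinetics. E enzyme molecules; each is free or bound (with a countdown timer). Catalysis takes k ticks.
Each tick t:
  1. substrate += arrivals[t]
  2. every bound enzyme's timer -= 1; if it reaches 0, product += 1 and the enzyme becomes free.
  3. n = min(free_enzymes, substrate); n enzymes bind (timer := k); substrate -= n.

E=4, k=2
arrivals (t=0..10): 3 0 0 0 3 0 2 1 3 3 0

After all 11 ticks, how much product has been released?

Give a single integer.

Answer: 12

Derivation:
t=0: arr=3 -> substrate=0 bound=3 product=0
t=1: arr=0 -> substrate=0 bound=3 product=0
t=2: arr=0 -> substrate=0 bound=0 product=3
t=3: arr=0 -> substrate=0 bound=0 product=3
t=4: arr=3 -> substrate=0 bound=3 product=3
t=5: arr=0 -> substrate=0 bound=3 product=3
t=6: arr=2 -> substrate=0 bound=2 product=6
t=7: arr=1 -> substrate=0 bound=3 product=6
t=8: arr=3 -> substrate=0 bound=4 product=8
t=9: arr=3 -> substrate=2 bound=4 product=9
t=10: arr=0 -> substrate=0 bound=3 product=12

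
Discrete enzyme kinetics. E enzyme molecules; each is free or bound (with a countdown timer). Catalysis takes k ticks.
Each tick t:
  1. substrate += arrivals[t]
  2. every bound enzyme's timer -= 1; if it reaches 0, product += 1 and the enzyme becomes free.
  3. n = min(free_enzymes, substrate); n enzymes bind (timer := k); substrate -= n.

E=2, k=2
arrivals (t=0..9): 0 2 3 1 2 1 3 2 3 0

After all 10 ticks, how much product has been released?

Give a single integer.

t=0: arr=0 -> substrate=0 bound=0 product=0
t=1: arr=2 -> substrate=0 bound=2 product=0
t=2: arr=3 -> substrate=3 bound=2 product=0
t=3: arr=1 -> substrate=2 bound=2 product=2
t=4: arr=2 -> substrate=4 bound=2 product=2
t=5: arr=1 -> substrate=3 bound=2 product=4
t=6: arr=3 -> substrate=6 bound=2 product=4
t=7: arr=2 -> substrate=6 bound=2 product=6
t=8: arr=3 -> substrate=9 bound=2 product=6
t=9: arr=0 -> substrate=7 bound=2 product=8

Answer: 8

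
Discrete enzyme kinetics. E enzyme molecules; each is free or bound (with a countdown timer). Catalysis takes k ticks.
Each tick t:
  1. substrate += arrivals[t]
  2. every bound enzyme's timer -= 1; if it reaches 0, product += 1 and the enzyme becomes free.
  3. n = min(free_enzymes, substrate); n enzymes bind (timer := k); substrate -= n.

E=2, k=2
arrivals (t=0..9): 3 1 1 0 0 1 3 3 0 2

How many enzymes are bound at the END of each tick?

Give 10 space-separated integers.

t=0: arr=3 -> substrate=1 bound=2 product=0
t=1: arr=1 -> substrate=2 bound=2 product=0
t=2: arr=1 -> substrate=1 bound=2 product=2
t=3: arr=0 -> substrate=1 bound=2 product=2
t=4: arr=0 -> substrate=0 bound=1 product=4
t=5: arr=1 -> substrate=0 bound=2 product=4
t=6: arr=3 -> substrate=2 bound=2 product=5
t=7: arr=3 -> substrate=4 bound=2 product=6
t=8: arr=0 -> substrate=3 bound=2 product=7
t=9: arr=2 -> substrate=4 bound=2 product=8

Answer: 2 2 2 2 1 2 2 2 2 2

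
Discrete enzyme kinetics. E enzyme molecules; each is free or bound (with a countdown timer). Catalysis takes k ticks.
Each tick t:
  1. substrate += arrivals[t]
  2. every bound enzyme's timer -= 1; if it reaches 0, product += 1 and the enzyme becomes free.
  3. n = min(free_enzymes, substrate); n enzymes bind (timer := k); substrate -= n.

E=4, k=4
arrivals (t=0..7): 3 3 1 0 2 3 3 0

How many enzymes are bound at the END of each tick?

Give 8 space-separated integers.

Answer: 3 4 4 4 4 4 4 4

Derivation:
t=0: arr=3 -> substrate=0 bound=3 product=0
t=1: arr=3 -> substrate=2 bound=4 product=0
t=2: arr=1 -> substrate=3 bound=4 product=0
t=3: arr=0 -> substrate=3 bound=4 product=0
t=4: arr=2 -> substrate=2 bound=4 product=3
t=5: arr=3 -> substrate=4 bound=4 product=4
t=6: arr=3 -> substrate=7 bound=4 product=4
t=7: arr=0 -> substrate=7 bound=4 product=4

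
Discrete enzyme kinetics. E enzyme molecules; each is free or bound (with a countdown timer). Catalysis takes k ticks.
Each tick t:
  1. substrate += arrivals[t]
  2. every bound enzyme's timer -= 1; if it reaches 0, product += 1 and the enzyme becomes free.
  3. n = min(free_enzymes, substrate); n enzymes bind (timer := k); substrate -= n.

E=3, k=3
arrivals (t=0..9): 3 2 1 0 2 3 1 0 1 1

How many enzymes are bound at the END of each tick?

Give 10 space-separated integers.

Answer: 3 3 3 3 3 3 3 3 3 3

Derivation:
t=0: arr=3 -> substrate=0 bound=3 product=0
t=1: arr=2 -> substrate=2 bound=3 product=0
t=2: arr=1 -> substrate=3 bound=3 product=0
t=3: arr=0 -> substrate=0 bound=3 product=3
t=4: arr=2 -> substrate=2 bound=3 product=3
t=5: arr=3 -> substrate=5 bound=3 product=3
t=6: arr=1 -> substrate=3 bound=3 product=6
t=7: arr=0 -> substrate=3 bound=3 product=6
t=8: arr=1 -> substrate=4 bound=3 product=6
t=9: arr=1 -> substrate=2 bound=3 product=9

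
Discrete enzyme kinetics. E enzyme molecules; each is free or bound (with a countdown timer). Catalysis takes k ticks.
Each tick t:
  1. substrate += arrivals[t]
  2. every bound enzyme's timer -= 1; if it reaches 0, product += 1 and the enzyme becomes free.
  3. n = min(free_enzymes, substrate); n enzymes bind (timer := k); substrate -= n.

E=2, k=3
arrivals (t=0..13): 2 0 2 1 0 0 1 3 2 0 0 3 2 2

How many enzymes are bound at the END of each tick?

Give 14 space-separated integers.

Answer: 2 2 2 2 2 2 2 2 2 2 2 2 2 2

Derivation:
t=0: arr=2 -> substrate=0 bound=2 product=0
t=1: arr=0 -> substrate=0 bound=2 product=0
t=2: arr=2 -> substrate=2 bound=2 product=0
t=3: arr=1 -> substrate=1 bound=2 product=2
t=4: arr=0 -> substrate=1 bound=2 product=2
t=5: arr=0 -> substrate=1 bound=2 product=2
t=6: arr=1 -> substrate=0 bound=2 product=4
t=7: arr=3 -> substrate=3 bound=2 product=4
t=8: arr=2 -> substrate=5 bound=2 product=4
t=9: arr=0 -> substrate=3 bound=2 product=6
t=10: arr=0 -> substrate=3 bound=2 product=6
t=11: arr=3 -> substrate=6 bound=2 product=6
t=12: arr=2 -> substrate=6 bound=2 product=8
t=13: arr=2 -> substrate=8 bound=2 product=8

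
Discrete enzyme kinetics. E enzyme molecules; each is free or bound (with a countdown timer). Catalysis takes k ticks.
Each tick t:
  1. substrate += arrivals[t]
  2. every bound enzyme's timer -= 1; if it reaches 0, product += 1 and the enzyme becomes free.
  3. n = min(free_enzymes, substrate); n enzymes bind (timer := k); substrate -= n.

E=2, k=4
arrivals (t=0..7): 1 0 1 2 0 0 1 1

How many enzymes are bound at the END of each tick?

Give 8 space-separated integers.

t=0: arr=1 -> substrate=0 bound=1 product=0
t=1: arr=0 -> substrate=0 bound=1 product=0
t=2: arr=1 -> substrate=0 bound=2 product=0
t=3: arr=2 -> substrate=2 bound=2 product=0
t=4: arr=0 -> substrate=1 bound=2 product=1
t=5: arr=0 -> substrate=1 bound=2 product=1
t=6: arr=1 -> substrate=1 bound=2 product=2
t=7: arr=1 -> substrate=2 bound=2 product=2

Answer: 1 1 2 2 2 2 2 2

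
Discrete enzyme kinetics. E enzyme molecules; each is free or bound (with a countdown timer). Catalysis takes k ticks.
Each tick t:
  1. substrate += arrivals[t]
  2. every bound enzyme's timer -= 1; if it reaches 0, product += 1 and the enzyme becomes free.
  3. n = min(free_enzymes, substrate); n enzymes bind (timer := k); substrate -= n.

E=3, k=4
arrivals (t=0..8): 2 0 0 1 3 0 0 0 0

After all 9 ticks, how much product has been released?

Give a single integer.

t=0: arr=2 -> substrate=0 bound=2 product=0
t=1: arr=0 -> substrate=0 bound=2 product=0
t=2: arr=0 -> substrate=0 bound=2 product=0
t=3: arr=1 -> substrate=0 bound=3 product=0
t=4: arr=3 -> substrate=1 bound=3 product=2
t=5: arr=0 -> substrate=1 bound=3 product=2
t=6: arr=0 -> substrate=1 bound=3 product=2
t=7: arr=0 -> substrate=0 bound=3 product=3
t=8: arr=0 -> substrate=0 bound=1 product=5

Answer: 5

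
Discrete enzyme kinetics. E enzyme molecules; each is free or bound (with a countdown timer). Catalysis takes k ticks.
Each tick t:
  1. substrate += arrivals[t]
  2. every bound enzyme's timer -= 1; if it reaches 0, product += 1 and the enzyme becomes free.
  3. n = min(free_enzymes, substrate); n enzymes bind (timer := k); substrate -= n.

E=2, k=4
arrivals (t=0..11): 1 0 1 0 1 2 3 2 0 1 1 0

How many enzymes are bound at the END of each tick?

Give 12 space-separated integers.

t=0: arr=1 -> substrate=0 bound=1 product=0
t=1: arr=0 -> substrate=0 bound=1 product=0
t=2: arr=1 -> substrate=0 bound=2 product=0
t=3: arr=0 -> substrate=0 bound=2 product=0
t=4: arr=1 -> substrate=0 bound=2 product=1
t=5: arr=2 -> substrate=2 bound=2 product=1
t=6: arr=3 -> substrate=4 bound=2 product=2
t=7: arr=2 -> substrate=6 bound=2 product=2
t=8: arr=0 -> substrate=5 bound=2 product=3
t=9: arr=1 -> substrate=6 bound=2 product=3
t=10: arr=1 -> substrate=6 bound=2 product=4
t=11: arr=0 -> substrate=6 bound=2 product=4

Answer: 1 1 2 2 2 2 2 2 2 2 2 2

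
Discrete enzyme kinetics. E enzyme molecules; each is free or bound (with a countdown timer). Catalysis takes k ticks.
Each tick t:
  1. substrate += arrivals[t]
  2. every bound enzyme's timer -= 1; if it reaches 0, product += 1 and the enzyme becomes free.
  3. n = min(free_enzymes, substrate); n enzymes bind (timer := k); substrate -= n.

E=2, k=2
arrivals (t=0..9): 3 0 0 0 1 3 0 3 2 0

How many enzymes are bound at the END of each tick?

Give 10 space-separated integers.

t=0: arr=3 -> substrate=1 bound=2 product=0
t=1: arr=0 -> substrate=1 bound=2 product=0
t=2: arr=0 -> substrate=0 bound=1 product=2
t=3: arr=0 -> substrate=0 bound=1 product=2
t=4: arr=1 -> substrate=0 bound=1 product=3
t=5: arr=3 -> substrate=2 bound=2 product=3
t=6: arr=0 -> substrate=1 bound=2 product=4
t=7: arr=3 -> substrate=3 bound=2 product=5
t=8: arr=2 -> substrate=4 bound=2 product=6
t=9: arr=0 -> substrate=3 bound=2 product=7

Answer: 2 2 1 1 1 2 2 2 2 2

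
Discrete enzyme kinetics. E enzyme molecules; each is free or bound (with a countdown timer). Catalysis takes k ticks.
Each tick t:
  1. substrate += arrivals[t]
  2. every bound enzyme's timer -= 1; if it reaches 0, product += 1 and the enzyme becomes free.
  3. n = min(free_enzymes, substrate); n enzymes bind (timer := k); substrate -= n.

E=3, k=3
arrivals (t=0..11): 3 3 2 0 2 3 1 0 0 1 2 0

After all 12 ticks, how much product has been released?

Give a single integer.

Answer: 9

Derivation:
t=0: arr=3 -> substrate=0 bound=3 product=0
t=1: arr=3 -> substrate=3 bound=3 product=0
t=2: arr=2 -> substrate=5 bound=3 product=0
t=3: arr=0 -> substrate=2 bound=3 product=3
t=4: arr=2 -> substrate=4 bound=3 product=3
t=5: arr=3 -> substrate=7 bound=3 product=3
t=6: arr=1 -> substrate=5 bound=3 product=6
t=7: arr=0 -> substrate=5 bound=3 product=6
t=8: arr=0 -> substrate=5 bound=3 product=6
t=9: arr=1 -> substrate=3 bound=3 product=9
t=10: arr=2 -> substrate=5 bound=3 product=9
t=11: arr=0 -> substrate=5 bound=3 product=9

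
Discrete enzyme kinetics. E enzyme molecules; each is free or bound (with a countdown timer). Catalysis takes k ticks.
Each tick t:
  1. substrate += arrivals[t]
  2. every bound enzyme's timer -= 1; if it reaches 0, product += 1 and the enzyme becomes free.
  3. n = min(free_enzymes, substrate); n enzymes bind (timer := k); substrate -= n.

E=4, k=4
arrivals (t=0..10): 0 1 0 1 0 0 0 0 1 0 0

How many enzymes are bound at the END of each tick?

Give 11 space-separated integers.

Answer: 0 1 1 2 2 1 1 0 1 1 1

Derivation:
t=0: arr=0 -> substrate=0 bound=0 product=0
t=1: arr=1 -> substrate=0 bound=1 product=0
t=2: arr=0 -> substrate=0 bound=1 product=0
t=3: arr=1 -> substrate=0 bound=2 product=0
t=4: arr=0 -> substrate=0 bound=2 product=0
t=5: arr=0 -> substrate=0 bound=1 product=1
t=6: arr=0 -> substrate=0 bound=1 product=1
t=7: arr=0 -> substrate=0 bound=0 product=2
t=8: arr=1 -> substrate=0 bound=1 product=2
t=9: arr=0 -> substrate=0 bound=1 product=2
t=10: arr=0 -> substrate=0 bound=1 product=2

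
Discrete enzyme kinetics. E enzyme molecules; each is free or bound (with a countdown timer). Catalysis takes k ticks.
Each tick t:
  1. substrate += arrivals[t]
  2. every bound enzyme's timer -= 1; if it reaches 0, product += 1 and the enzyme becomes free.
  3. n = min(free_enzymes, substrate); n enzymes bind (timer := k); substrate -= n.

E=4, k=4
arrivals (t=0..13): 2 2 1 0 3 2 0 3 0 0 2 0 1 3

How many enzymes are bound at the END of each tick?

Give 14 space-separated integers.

t=0: arr=2 -> substrate=0 bound=2 product=0
t=1: arr=2 -> substrate=0 bound=4 product=0
t=2: arr=1 -> substrate=1 bound=4 product=0
t=3: arr=0 -> substrate=1 bound=4 product=0
t=4: arr=3 -> substrate=2 bound=4 product=2
t=5: arr=2 -> substrate=2 bound=4 product=4
t=6: arr=0 -> substrate=2 bound=4 product=4
t=7: arr=3 -> substrate=5 bound=4 product=4
t=8: arr=0 -> substrate=3 bound=4 product=6
t=9: arr=0 -> substrate=1 bound=4 product=8
t=10: arr=2 -> substrate=3 bound=4 product=8
t=11: arr=0 -> substrate=3 bound=4 product=8
t=12: arr=1 -> substrate=2 bound=4 product=10
t=13: arr=3 -> substrate=3 bound=4 product=12

Answer: 2 4 4 4 4 4 4 4 4 4 4 4 4 4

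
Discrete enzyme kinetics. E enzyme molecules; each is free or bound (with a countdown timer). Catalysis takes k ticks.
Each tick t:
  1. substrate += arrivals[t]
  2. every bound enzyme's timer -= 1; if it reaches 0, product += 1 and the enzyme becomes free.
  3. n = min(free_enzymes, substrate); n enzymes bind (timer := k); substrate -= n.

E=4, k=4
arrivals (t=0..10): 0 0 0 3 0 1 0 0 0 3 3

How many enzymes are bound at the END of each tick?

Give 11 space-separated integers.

Answer: 0 0 0 3 3 4 4 1 1 3 4

Derivation:
t=0: arr=0 -> substrate=0 bound=0 product=0
t=1: arr=0 -> substrate=0 bound=0 product=0
t=2: arr=0 -> substrate=0 bound=0 product=0
t=3: arr=3 -> substrate=0 bound=3 product=0
t=4: arr=0 -> substrate=0 bound=3 product=0
t=5: arr=1 -> substrate=0 bound=4 product=0
t=6: arr=0 -> substrate=0 bound=4 product=0
t=7: arr=0 -> substrate=0 bound=1 product=3
t=8: arr=0 -> substrate=0 bound=1 product=3
t=9: arr=3 -> substrate=0 bound=3 product=4
t=10: arr=3 -> substrate=2 bound=4 product=4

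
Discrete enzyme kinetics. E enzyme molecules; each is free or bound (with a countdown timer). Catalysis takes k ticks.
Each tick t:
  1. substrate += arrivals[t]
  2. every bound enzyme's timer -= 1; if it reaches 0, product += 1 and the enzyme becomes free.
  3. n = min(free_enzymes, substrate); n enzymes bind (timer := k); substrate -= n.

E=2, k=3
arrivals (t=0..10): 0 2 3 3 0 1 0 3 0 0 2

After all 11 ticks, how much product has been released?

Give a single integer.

Answer: 6

Derivation:
t=0: arr=0 -> substrate=0 bound=0 product=0
t=1: arr=2 -> substrate=0 bound=2 product=0
t=2: arr=3 -> substrate=3 bound=2 product=0
t=3: arr=3 -> substrate=6 bound=2 product=0
t=4: arr=0 -> substrate=4 bound=2 product=2
t=5: arr=1 -> substrate=5 bound=2 product=2
t=6: arr=0 -> substrate=5 bound=2 product=2
t=7: arr=3 -> substrate=6 bound=2 product=4
t=8: arr=0 -> substrate=6 bound=2 product=4
t=9: arr=0 -> substrate=6 bound=2 product=4
t=10: arr=2 -> substrate=6 bound=2 product=6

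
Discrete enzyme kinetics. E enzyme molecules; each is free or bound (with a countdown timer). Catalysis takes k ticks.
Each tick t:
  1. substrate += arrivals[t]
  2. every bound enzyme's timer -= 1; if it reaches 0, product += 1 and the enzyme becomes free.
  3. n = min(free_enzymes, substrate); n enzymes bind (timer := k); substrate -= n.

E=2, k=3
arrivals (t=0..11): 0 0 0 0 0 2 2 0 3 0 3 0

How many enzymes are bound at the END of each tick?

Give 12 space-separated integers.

Answer: 0 0 0 0 0 2 2 2 2 2 2 2

Derivation:
t=0: arr=0 -> substrate=0 bound=0 product=0
t=1: arr=0 -> substrate=0 bound=0 product=0
t=2: arr=0 -> substrate=0 bound=0 product=0
t=3: arr=0 -> substrate=0 bound=0 product=0
t=4: arr=0 -> substrate=0 bound=0 product=0
t=5: arr=2 -> substrate=0 bound=2 product=0
t=6: arr=2 -> substrate=2 bound=2 product=0
t=7: arr=0 -> substrate=2 bound=2 product=0
t=8: arr=3 -> substrate=3 bound=2 product=2
t=9: arr=0 -> substrate=3 bound=2 product=2
t=10: arr=3 -> substrate=6 bound=2 product=2
t=11: arr=0 -> substrate=4 bound=2 product=4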